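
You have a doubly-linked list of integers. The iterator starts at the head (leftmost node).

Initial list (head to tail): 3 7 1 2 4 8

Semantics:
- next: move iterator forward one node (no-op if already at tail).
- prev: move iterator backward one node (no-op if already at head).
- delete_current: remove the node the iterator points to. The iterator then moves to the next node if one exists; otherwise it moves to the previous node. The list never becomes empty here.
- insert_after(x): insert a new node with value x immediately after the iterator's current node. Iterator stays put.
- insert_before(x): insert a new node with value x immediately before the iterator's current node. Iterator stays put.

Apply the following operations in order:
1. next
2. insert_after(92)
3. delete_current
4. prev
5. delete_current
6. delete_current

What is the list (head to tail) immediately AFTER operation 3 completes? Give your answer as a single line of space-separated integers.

After 1 (next): list=[3, 7, 1, 2, 4, 8] cursor@7
After 2 (insert_after(92)): list=[3, 7, 92, 1, 2, 4, 8] cursor@7
After 3 (delete_current): list=[3, 92, 1, 2, 4, 8] cursor@92

Answer: 3 92 1 2 4 8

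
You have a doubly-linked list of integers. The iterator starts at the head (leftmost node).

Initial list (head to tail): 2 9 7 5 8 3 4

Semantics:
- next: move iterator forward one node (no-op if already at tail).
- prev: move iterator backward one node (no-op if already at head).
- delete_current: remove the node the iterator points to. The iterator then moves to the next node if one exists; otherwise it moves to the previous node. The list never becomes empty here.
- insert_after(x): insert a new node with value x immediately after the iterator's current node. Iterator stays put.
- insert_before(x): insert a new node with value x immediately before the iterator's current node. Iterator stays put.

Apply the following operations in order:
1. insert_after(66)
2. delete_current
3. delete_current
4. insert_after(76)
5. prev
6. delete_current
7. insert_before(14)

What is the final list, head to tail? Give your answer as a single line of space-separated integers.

After 1 (insert_after(66)): list=[2, 66, 9, 7, 5, 8, 3, 4] cursor@2
After 2 (delete_current): list=[66, 9, 7, 5, 8, 3, 4] cursor@66
After 3 (delete_current): list=[9, 7, 5, 8, 3, 4] cursor@9
After 4 (insert_after(76)): list=[9, 76, 7, 5, 8, 3, 4] cursor@9
After 5 (prev): list=[9, 76, 7, 5, 8, 3, 4] cursor@9
After 6 (delete_current): list=[76, 7, 5, 8, 3, 4] cursor@76
After 7 (insert_before(14)): list=[14, 76, 7, 5, 8, 3, 4] cursor@76

Answer: 14 76 7 5 8 3 4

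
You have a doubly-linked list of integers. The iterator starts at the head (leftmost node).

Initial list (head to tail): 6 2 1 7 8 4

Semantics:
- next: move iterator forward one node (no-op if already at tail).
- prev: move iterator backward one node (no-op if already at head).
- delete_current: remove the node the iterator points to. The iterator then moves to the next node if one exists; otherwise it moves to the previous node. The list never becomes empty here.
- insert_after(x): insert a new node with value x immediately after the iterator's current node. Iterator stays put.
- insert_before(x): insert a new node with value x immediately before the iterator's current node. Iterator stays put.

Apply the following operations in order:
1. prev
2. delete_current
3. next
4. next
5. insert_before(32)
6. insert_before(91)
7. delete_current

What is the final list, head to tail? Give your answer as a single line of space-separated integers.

Answer: 2 1 32 91 8 4

Derivation:
After 1 (prev): list=[6, 2, 1, 7, 8, 4] cursor@6
After 2 (delete_current): list=[2, 1, 7, 8, 4] cursor@2
After 3 (next): list=[2, 1, 7, 8, 4] cursor@1
After 4 (next): list=[2, 1, 7, 8, 4] cursor@7
After 5 (insert_before(32)): list=[2, 1, 32, 7, 8, 4] cursor@7
After 6 (insert_before(91)): list=[2, 1, 32, 91, 7, 8, 4] cursor@7
After 7 (delete_current): list=[2, 1, 32, 91, 8, 4] cursor@8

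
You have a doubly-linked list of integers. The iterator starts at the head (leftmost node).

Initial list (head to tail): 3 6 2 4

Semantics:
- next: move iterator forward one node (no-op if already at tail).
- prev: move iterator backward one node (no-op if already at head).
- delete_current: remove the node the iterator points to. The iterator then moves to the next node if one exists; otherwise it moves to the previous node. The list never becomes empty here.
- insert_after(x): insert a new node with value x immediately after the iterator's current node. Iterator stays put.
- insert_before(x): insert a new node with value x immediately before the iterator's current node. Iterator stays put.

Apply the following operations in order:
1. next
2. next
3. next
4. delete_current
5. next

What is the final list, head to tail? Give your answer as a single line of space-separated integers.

After 1 (next): list=[3, 6, 2, 4] cursor@6
After 2 (next): list=[3, 6, 2, 4] cursor@2
After 3 (next): list=[3, 6, 2, 4] cursor@4
After 4 (delete_current): list=[3, 6, 2] cursor@2
After 5 (next): list=[3, 6, 2] cursor@2

Answer: 3 6 2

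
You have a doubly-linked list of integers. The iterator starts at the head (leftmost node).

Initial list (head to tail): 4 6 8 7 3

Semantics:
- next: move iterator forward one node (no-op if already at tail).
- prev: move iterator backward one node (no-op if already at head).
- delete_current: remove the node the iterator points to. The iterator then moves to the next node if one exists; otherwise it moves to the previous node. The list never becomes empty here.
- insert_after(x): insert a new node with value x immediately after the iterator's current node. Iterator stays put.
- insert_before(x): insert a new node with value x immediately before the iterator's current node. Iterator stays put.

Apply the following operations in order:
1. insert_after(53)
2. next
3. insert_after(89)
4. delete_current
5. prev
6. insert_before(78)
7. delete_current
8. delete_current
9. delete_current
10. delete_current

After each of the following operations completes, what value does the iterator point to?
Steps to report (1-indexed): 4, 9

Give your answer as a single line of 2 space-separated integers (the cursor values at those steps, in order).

After 1 (insert_after(53)): list=[4, 53, 6, 8, 7, 3] cursor@4
After 2 (next): list=[4, 53, 6, 8, 7, 3] cursor@53
After 3 (insert_after(89)): list=[4, 53, 89, 6, 8, 7, 3] cursor@53
After 4 (delete_current): list=[4, 89, 6, 8, 7, 3] cursor@89
After 5 (prev): list=[4, 89, 6, 8, 7, 3] cursor@4
After 6 (insert_before(78)): list=[78, 4, 89, 6, 8, 7, 3] cursor@4
After 7 (delete_current): list=[78, 89, 6, 8, 7, 3] cursor@89
After 8 (delete_current): list=[78, 6, 8, 7, 3] cursor@6
After 9 (delete_current): list=[78, 8, 7, 3] cursor@8
After 10 (delete_current): list=[78, 7, 3] cursor@7

Answer: 89 8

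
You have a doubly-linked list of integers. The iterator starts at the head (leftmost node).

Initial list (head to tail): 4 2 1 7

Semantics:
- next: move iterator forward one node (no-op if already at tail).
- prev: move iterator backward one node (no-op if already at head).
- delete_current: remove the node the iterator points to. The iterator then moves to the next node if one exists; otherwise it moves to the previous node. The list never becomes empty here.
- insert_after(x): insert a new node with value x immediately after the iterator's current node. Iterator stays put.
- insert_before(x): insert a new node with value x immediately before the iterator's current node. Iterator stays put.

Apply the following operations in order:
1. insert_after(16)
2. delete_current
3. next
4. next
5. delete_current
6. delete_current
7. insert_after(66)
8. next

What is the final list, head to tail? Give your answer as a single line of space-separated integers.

Answer: 16 2 66

Derivation:
After 1 (insert_after(16)): list=[4, 16, 2, 1, 7] cursor@4
After 2 (delete_current): list=[16, 2, 1, 7] cursor@16
After 3 (next): list=[16, 2, 1, 7] cursor@2
After 4 (next): list=[16, 2, 1, 7] cursor@1
After 5 (delete_current): list=[16, 2, 7] cursor@7
After 6 (delete_current): list=[16, 2] cursor@2
After 7 (insert_after(66)): list=[16, 2, 66] cursor@2
After 8 (next): list=[16, 2, 66] cursor@66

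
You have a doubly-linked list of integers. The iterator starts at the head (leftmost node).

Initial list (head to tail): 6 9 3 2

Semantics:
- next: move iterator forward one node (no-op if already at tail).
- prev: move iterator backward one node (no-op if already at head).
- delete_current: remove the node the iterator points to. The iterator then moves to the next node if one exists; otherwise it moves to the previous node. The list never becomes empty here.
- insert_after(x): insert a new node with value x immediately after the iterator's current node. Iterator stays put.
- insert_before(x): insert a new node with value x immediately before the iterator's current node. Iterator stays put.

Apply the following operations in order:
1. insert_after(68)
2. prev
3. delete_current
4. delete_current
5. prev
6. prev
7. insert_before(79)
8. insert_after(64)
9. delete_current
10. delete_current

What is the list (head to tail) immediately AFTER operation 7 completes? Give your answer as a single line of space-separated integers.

After 1 (insert_after(68)): list=[6, 68, 9, 3, 2] cursor@6
After 2 (prev): list=[6, 68, 9, 3, 2] cursor@6
After 3 (delete_current): list=[68, 9, 3, 2] cursor@68
After 4 (delete_current): list=[9, 3, 2] cursor@9
After 5 (prev): list=[9, 3, 2] cursor@9
After 6 (prev): list=[9, 3, 2] cursor@9
After 7 (insert_before(79)): list=[79, 9, 3, 2] cursor@9

Answer: 79 9 3 2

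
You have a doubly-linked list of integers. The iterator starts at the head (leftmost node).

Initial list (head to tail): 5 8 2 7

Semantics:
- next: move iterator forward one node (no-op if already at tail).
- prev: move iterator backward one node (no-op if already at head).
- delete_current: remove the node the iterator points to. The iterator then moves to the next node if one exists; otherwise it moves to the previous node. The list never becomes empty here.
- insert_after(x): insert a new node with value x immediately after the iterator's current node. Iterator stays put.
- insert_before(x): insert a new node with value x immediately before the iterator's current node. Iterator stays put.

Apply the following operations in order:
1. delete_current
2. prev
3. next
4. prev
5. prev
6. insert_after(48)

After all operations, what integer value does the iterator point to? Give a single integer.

Answer: 8

Derivation:
After 1 (delete_current): list=[8, 2, 7] cursor@8
After 2 (prev): list=[8, 2, 7] cursor@8
After 3 (next): list=[8, 2, 7] cursor@2
After 4 (prev): list=[8, 2, 7] cursor@8
After 5 (prev): list=[8, 2, 7] cursor@8
After 6 (insert_after(48)): list=[8, 48, 2, 7] cursor@8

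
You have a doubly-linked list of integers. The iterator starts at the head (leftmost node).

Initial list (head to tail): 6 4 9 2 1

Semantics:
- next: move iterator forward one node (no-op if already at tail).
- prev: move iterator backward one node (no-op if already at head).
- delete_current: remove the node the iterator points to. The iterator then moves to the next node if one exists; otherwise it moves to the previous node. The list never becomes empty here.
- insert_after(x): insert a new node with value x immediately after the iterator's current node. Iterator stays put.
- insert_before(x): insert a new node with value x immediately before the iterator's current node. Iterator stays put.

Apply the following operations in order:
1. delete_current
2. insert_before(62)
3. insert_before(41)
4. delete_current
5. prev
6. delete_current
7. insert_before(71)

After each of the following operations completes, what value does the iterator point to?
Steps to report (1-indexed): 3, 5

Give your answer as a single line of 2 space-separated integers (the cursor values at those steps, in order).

After 1 (delete_current): list=[4, 9, 2, 1] cursor@4
After 2 (insert_before(62)): list=[62, 4, 9, 2, 1] cursor@4
After 3 (insert_before(41)): list=[62, 41, 4, 9, 2, 1] cursor@4
After 4 (delete_current): list=[62, 41, 9, 2, 1] cursor@9
After 5 (prev): list=[62, 41, 9, 2, 1] cursor@41
After 6 (delete_current): list=[62, 9, 2, 1] cursor@9
After 7 (insert_before(71)): list=[62, 71, 9, 2, 1] cursor@9

Answer: 4 41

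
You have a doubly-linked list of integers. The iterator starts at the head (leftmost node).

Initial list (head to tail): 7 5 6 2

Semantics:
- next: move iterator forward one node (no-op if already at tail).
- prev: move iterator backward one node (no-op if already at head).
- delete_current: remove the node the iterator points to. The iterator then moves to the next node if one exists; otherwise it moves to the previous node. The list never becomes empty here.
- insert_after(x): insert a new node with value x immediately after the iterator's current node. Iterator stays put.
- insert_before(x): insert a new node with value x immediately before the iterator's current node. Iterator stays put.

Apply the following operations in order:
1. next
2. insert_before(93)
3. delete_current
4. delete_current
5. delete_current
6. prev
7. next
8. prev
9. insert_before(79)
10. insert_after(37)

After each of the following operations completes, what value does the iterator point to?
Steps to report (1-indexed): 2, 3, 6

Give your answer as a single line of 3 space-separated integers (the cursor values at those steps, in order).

Answer: 5 6 7

Derivation:
After 1 (next): list=[7, 5, 6, 2] cursor@5
After 2 (insert_before(93)): list=[7, 93, 5, 6, 2] cursor@5
After 3 (delete_current): list=[7, 93, 6, 2] cursor@6
After 4 (delete_current): list=[7, 93, 2] cursor@2
After 5 (delete_current): list=[7, 93] cursor@93
After 6 (prev): list=[7, 93] cursor@7
After 7 (next): list=[7, 93] cursor@93
After 8 (prev): list=[7, 93] cursor@7
After 9 (insert_before(79)): list=[79, 7, 93] cursor@7
After 10 (insert_after(37)): list=[79, 7, 37, 93] cursor@7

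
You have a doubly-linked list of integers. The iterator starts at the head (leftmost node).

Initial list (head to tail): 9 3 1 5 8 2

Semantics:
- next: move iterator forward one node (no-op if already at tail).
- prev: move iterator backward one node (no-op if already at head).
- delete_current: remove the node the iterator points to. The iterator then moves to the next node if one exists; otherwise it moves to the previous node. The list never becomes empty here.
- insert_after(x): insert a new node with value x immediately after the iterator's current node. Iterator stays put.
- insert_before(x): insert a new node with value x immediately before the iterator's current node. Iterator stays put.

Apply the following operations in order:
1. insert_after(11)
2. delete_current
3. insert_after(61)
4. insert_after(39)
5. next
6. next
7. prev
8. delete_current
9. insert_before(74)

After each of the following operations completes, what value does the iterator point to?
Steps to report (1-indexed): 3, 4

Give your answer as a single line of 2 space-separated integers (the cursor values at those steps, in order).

After 1 (insert_after(11)): list=[9, 11, 3, 1, 5, 8, 2] cursor@9
After 2 (delete_current): list=[11, 3, 1, 5, 8, 2] cursor@11
After 3 (insert_after(61)): list=[11, 61, 3, 1, 5, 8, 2] cursor@11
After 4 (insert_after(39)): list=[11, 39, 61, 3, 1, 5, 8, 2] cursor@11
After 5 (next): list=[11, 39, 61, 3, 1, 5, 8, 2] cursor@39
After 6 (next): list=[11, 39, 61, 3, 1, 5, 8, 2] cursor@61
After 7 (prev): list=[11, 39, 61, 3, 1, 5, 8, 2] cursor@39
After 8 (delete_current): list=[11, 61, 3, 1, 5, 8, 2] cursor@61
After 9 (insert_before(74)): list=[11, 74, 61, 3, 1, 5, 8, 2] cursor@61

Answer: 11 11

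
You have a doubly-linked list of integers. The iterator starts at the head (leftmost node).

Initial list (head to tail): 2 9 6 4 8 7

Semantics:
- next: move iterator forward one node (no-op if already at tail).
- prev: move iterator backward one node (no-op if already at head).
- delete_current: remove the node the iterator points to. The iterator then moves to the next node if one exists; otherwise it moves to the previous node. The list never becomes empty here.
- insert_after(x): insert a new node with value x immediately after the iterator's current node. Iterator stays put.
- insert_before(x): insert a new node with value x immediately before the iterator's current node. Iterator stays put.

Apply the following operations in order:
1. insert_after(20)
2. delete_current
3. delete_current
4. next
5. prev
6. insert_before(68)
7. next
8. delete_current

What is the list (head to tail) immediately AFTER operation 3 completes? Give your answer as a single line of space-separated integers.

Answer: 9 6 4 8 7

Derivation:
After 1 (insert_after(20)): list=[2, 20, 9, 6, 4, 8, 7] cursor@2
After 2 (delete_current): list=[20, 9, 6, 4, 8, 7] cursor@20
After 3 (delete_current): list=[9, 6, 4, 8, 7] cursor@9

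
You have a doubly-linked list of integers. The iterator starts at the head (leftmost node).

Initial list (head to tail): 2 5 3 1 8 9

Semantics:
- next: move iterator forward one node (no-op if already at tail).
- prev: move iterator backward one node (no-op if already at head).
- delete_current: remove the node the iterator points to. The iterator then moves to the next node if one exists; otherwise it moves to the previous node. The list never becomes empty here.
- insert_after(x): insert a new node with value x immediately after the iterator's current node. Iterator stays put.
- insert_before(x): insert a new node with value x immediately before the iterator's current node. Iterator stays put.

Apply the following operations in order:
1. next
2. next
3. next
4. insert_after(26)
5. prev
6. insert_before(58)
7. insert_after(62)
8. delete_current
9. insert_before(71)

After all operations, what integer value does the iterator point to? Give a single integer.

After 1 (next): list=[2, 5, 3, 1, 8, 9] cursor@5
After 2 (next): list=[2, 5, 3, 1, 8, 9] cursor@3
After 3 (next): list=[2, 5, 3, 1, 8, 9] cursor@1
After 4 (insert_after(26)): list=[2, 5, 3, 1, 26, 8, 9] cursor@1
After 5 (prev): list=[2, 5, 3, 1, 26, 8, 9] cursor@3
After 6 (insert_before(58)): list=[2, 5, 58, 3, 1, 26, 8, 9] cursor@3
After 7 (insert_after(62)): list=[2, 5, 58, 3, 62, 1, 26, 8, 9] cursor@3
After 8 (delete_current): list=[2, 5, 58, 62, 1, 26, 8, 9] cursor@62
After 9 (insert_before(71)): list=[2, 5, 58, 71, 62, 1, 26, 8, 9] cursor@62

Answer: 62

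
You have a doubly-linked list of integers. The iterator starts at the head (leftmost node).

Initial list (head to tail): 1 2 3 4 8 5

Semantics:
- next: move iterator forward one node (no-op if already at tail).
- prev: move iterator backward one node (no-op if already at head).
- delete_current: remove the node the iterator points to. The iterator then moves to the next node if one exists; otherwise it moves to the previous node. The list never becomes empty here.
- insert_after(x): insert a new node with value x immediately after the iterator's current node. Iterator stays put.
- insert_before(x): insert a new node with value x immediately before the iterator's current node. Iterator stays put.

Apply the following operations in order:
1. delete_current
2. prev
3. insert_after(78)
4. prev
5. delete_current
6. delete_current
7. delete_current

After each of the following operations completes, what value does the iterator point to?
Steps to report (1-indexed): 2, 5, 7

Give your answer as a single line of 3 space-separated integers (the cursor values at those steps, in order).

Answer: 2 78 4

Derivation:
After 1 (delete_current): list=[2, 3, 4, 8, 5] cursor@2
After 2 (prev): list=[2, 3, 4, 8, 5] cursor@2
After 3 (insert_after(78)): list=[2, 78, 3, 4, 8, 5] cursor@2
After 4 (prev): list=[2, 78, 3, 4, 8, 5] cursor@2
After 5 (delete_current): list=[78, 3, 4, 8, 5] cursor@78
After 6 (delete_current): list=[3, 4, 8, 5] cursor@3
After 7 (delete_current): list=[4, 8, 5] cursor@4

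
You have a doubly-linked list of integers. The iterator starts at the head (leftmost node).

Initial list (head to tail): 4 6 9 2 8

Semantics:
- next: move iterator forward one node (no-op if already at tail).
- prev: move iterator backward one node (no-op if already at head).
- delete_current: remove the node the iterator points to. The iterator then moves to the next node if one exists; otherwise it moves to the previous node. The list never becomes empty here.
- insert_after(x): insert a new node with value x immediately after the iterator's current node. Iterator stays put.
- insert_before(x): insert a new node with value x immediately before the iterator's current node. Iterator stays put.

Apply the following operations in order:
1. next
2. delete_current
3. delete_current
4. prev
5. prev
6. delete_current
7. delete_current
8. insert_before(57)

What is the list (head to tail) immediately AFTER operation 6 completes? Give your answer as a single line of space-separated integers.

After 1 (next): list=[4, 6, 9, 2, 8] cursor@6
After 2 (delete_current): list=[4, 9, 2, 8] cursor@9
After 3 (delete_current): list=[4, 2, 8] cursor@2
After 4 (prev): list=[4, 2, 8] cursor@4
After 5 (prev): list=[4, 2, 8] cursor@4
After 6 (delete_current): list=[2, 8] cursor@2

Answer: 2 8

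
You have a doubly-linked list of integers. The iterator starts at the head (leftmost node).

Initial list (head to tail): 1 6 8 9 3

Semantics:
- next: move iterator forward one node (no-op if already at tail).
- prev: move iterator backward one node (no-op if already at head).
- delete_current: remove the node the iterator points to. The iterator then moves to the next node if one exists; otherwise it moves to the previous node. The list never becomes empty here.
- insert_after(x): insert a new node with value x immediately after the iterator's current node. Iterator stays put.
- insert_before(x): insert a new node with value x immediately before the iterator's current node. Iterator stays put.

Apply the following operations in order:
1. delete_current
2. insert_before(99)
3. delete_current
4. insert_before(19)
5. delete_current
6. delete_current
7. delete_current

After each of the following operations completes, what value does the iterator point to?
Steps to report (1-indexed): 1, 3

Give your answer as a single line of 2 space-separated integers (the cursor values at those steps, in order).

After 1 (delete_current): list=[6, 8, 9, 3] cursor@6
After 2 (insert_before(99)): list=[99, 6, 8, 9, 3] cursor@6
After 3 (delete_current): list=[99, 8, 9, 3] cursor@8
After 4 (insert_before(19)): list=[99, 19, 8, 9, 3] cursor@8
After 5 (delete_current): list=[99, 19, 9, 3] cursor@9
After 6 (delete_current): list=[99, 19, 3] cursor@3
After 7 (delete_current): list=[99, 19] cursor@19

Answer: 6 8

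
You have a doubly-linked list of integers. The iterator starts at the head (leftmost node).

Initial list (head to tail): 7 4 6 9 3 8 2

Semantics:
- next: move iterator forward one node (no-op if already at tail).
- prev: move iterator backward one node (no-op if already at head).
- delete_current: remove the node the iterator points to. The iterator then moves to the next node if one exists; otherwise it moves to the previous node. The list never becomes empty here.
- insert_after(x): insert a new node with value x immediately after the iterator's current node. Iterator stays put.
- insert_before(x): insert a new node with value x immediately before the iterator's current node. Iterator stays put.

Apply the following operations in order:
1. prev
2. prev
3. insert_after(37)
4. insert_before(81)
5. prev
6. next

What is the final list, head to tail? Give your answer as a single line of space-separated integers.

After 1 (prev): list=[7, 4, 6, 9, 3, 8, 2] cursor@7
After 2 (prev): list=[7, 4, 6, 9, 3, 8, 2] cursor@7
After 3 (insert_after(37)): list=[7, 37, 4, 6, 9, 3, 8, 2] cursor@7
After 4 (insert_before(81)): list=[81, 7, 37, 4, 6, 9, 3, 8, 2] cursor@7
After 5 (prev): list=[81, 7, 37, 4, 6, 9, 3, 8, 2] cursor@81
After 6 (next): list=[81, 7, 37, 4, 6, 9, 3, 8, 2] cursor@7

Answer: 81 7 37 4 6 9 3 8 2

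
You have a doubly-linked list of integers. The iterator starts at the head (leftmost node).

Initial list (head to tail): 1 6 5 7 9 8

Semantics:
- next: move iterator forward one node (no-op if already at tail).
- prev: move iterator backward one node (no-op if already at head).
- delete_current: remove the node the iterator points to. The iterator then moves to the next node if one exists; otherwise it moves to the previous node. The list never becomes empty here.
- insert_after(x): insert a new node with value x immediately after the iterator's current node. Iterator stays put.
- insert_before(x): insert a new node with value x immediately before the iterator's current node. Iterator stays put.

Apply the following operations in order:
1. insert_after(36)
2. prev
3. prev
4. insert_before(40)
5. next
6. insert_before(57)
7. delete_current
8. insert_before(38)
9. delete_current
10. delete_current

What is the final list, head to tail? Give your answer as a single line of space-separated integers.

Answer: 40 1 57 38 7 9 8

Derivation:
After 1 (insert_after(36)): list=[1, 36, 6, 5, 7, 9, 8] cursor@1
After 2 (prev): list=[1, 36, 6, 5, 7, 9, 8] cursor@1
After 3 (prev): list=[1, 36, 6, 5, 7, 9, 8] cursor@1
After 4 (insert_before(40)): list=[40, 1, 36, 6, 5, 7, 9, 8] cursor@1
After 5 (next): list=[40, 1, 36, 6, 5, 7, 9, 8] cursor@36
After 6 (insert_before(57)): list=[40, 1, 57, 36, 6, 5, 7, 9, 8] cursor@36
After 7 (delete_current): list=[40, 1, 57, 6, 5, 7, 9, 8] cursor@6
After 8 (insert_before(38)): list=[40, 1, 57, 38, 6, 5, 7, 9, 8] cursor@6
After 9 (delete_current): list=[40, 1, 57, 38, 5, 7, 9, 8] cursor@5
After 10 (delete_current): list=[40, 1, 57, 38, 7, 9, 8] cursor@7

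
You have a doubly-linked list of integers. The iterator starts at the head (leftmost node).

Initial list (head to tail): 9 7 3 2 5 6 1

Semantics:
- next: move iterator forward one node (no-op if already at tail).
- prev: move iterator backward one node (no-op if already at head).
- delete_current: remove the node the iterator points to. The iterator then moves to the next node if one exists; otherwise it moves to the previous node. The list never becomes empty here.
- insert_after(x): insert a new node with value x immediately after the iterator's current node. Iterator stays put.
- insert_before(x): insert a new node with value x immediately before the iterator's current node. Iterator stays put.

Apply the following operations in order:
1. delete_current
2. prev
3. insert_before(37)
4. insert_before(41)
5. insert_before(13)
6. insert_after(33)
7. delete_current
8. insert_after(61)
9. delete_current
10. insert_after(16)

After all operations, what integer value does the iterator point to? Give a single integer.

After 1 (delete_current): list=[7, 3, 2, 5, 6, 1] cursor@7
After 2 (prev): list=[7, 3, 2, 5, 6, 1] cursor@7
After 3 (insert_before(37)): list=[37, 7, 3, 2, 5, 6, 1] cursor@7
After 4 (insert_before(41)): list=[37, 41, 7, 3, 2, 5, 6, 1] cursor@7
After 5 (insert_before(13)): list=[37, 41, 13, 7, 3, 2, 5, 6, 1] cursor@7
After 6 (insert_after(33)): list=[37, 41, 13, 7, 33, 3, 2, 5, 6, 1] cursor@7
After 7 (delete_current): list=[37, 41, 13, 33, 3, 2, 5, 6, 1] cursor@33
After 8 (insert_after(61)): list=[37, 41, 13, 33, 61, 3, 2, 5, 6, 1] cursor@33
After 9 (delete_current): list=[37, 41, 13, 61, 3, 2, 5, 6, 1] cursor@61
After 10 (insert_after(16)): list=[37, 41, 13, 61, 16, 3, 2, 5, 6, 1] cursor@61

Answer: 61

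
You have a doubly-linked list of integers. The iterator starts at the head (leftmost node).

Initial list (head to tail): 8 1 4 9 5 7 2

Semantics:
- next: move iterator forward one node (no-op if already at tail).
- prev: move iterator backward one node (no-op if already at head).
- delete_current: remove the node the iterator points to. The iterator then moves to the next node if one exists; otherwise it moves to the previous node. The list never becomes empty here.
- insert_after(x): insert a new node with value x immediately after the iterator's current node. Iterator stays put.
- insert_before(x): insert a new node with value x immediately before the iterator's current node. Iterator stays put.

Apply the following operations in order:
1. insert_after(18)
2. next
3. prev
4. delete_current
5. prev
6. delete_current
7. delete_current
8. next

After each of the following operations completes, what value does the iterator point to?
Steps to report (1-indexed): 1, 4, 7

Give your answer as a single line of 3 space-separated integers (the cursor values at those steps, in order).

Answer: 8 18 4

Derivation:
After 1 (insert_after(18)): list=[8, 18, 1, 4, 9, 5, 7, 2] cursor@8
After 2 (next): list=[8, 18, 1, 4, 9, 5, 7, 2] cursor@18
After 3 (prev): list=[8, 18, 1, 4, 9, 5, 7, 2] cursor@8
After 4 (delete_current): list=[18, 1, 4, 9, 5, 7, 2] cursor@18
After 5 (prev): list=[18, 1, 4, 9, 5, 7, 2] cursor@18
After 6 (delete_current): list=[1, 4, 9, 5, 7, 2] cursor@1
After 7 (delete_current): list=[4, 9, 5, 7, 2] cursor@4
After 8 (next): list=[4, 9, 5, 7, 2] cursor@9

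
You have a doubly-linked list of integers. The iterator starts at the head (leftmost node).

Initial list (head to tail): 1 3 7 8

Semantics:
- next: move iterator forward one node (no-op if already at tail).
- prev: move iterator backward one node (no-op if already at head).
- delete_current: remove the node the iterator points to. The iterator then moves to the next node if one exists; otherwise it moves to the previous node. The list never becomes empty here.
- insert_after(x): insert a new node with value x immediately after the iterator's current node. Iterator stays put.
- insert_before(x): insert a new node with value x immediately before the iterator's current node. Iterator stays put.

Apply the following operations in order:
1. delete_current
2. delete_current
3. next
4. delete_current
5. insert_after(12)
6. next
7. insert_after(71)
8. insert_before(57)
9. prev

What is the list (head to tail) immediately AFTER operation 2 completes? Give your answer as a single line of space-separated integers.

Answer: 7 8

Derivation:
After 1 (delete_current): list=[3, 7, 8] cursor@3
After 2 (delete_current): list=[7, 8] cursor@7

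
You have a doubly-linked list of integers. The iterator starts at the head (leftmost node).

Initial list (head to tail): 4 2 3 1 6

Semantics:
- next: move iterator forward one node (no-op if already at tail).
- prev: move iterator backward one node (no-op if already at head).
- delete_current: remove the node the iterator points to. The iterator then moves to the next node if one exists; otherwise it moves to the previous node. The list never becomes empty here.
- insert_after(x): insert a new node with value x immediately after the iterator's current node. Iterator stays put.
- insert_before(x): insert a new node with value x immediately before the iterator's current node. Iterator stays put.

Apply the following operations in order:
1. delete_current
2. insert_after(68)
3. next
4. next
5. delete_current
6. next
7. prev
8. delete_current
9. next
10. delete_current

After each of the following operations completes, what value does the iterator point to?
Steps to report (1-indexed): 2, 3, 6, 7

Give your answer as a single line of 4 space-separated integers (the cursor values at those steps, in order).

Answer: 2 68 6 1

Derivation:
After 1 (delete_current): list=[2, 3, 1, 6] cursor@2
After 2 (insert_after(68)): list=[2, 68, 3, 1, 6] cursor@2
After 3 (next): list=[2, 68, 3, 1, 6] cursor@68
After 4 (next): list=[2, 68, 3, 1, 6] cursor@3
After 5 (delete_current): list=[2, 68, 1, 6] cursor@1
After 6 (next): list=[2, 68, 1, 6] cursor@6
After 7 (prev): list=[2, 68, 1, 6] cursor@1
After 8 (delete_current): list=[2, 68, 6] cursor@6
After 9 (next): list=[2, 68, 6] cursor@6
After 10 (delete_current): list=[2, 68] cursor@68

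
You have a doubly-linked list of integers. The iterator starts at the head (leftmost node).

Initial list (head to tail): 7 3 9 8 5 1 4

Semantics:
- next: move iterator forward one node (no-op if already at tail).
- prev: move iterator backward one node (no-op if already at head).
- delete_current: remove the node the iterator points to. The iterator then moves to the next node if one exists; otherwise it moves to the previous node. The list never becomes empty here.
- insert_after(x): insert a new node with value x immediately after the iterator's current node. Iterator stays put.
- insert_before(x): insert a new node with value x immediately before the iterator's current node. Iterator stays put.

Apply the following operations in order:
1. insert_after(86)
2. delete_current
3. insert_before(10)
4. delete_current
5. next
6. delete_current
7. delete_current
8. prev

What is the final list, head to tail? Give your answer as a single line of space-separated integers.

Answer: 10 3 5 1 4

Derivation:
After 1 (insert_after(86)): list=[7, 86, 3, 9, 8, 5, 1, 4] cursor@7
After 2 (delete_current): list=[86, 3, 9, 8, 5, 1, 4] cursor@86
After 3 (insert_before(10)): list=[10, 86, 3, 9, 8, 5, 1, 4] cursor@86
After 4 (delete_current): list=[10, 3, 9, 8, 5, 1, 4] cursor@3
After 5 (next): list=[10, 3, 9, 8, 5, 1, 4] cursor@9
After 6 (delete_current): list=[10, 3, 8, 5, 1, 4] cursor@8
After 7 (delete_current): list=[10, 3, 5, 1, 4] cursor@5
After 8 (prev): list=[10, 3, 5, 1, 4] cursor@3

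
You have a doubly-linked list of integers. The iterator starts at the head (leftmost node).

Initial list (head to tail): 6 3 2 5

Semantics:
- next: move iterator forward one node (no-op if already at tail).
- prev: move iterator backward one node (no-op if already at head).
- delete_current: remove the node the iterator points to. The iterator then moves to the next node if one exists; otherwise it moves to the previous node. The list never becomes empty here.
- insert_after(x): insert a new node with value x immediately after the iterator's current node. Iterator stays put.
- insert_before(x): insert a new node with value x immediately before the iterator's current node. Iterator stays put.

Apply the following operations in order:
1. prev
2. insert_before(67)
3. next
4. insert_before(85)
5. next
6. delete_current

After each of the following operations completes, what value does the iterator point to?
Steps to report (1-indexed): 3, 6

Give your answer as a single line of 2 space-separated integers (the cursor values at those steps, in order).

Answer: 3 5

Derivation:
After 1 (prev): list=[6, 3, 2, 5] cursor@6
After 2 (insert_before(67)): list=[67, 6, 3, 2, 5] cursor@6
After 3 (next): list=[67, 6, 3, 2, 5] cursor@3
After 4 (insert_before(85)): list=[67, 6, 85, 3, 2, 5] cursor@3
After 5 (next): list=[67, 6, 85, 3, 2, 5] cursor@2
After 6 (delete_current): list=[67, 6, 85, 3, 5] cursor@5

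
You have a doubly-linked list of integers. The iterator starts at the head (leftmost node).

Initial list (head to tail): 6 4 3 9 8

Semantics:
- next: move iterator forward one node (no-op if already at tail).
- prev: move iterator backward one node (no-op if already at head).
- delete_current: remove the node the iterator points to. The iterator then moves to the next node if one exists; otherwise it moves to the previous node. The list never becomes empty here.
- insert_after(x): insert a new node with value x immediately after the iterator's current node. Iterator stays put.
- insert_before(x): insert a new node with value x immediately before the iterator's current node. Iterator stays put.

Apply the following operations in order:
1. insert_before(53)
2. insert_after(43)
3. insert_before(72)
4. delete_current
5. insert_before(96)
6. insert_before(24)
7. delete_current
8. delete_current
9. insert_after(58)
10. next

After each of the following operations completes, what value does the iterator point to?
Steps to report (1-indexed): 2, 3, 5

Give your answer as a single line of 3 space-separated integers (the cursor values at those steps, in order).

After 1 (insert_before(53)): list=[53, 6, 4, 3, 9, 8] cursor@6
After 2 (insert_after(43)): list=[53, 6, 43, 4, 3, 9, 8] cursor@6
After 3 (insert_before(72)): list=[53, 72, 6, 43, 4, 3, 9, 8] cursor@6
After 4 (delete_current): list=[53, 72, 43, 4, 3, 9, 8] cursor@43
After 5 (insert_before(96)): list=[53, 72, 96, 43, 4, 3, 9, 8] cursor@43
After 6 (insert_before(24)): list=[53, 72, 96, 24, 43, 4, 3, 9, 8] cursor@43
After 7 (delete_current): list=[53, 72, 96, 24, 4, 3, 9, 8] cursor@4
After 8 (delete_current): list=[53, 72, 96, 24, 3, 9, 8] cursor@3
After 9 (insert_after(58)): list=[53, 72, 96, 24, 3, 58, 9, 8] cursor@3
After 10 (next): list=[53, 72, 96, 24, 3, 58, 9, 8] cursor@58

Answer: 6 6 43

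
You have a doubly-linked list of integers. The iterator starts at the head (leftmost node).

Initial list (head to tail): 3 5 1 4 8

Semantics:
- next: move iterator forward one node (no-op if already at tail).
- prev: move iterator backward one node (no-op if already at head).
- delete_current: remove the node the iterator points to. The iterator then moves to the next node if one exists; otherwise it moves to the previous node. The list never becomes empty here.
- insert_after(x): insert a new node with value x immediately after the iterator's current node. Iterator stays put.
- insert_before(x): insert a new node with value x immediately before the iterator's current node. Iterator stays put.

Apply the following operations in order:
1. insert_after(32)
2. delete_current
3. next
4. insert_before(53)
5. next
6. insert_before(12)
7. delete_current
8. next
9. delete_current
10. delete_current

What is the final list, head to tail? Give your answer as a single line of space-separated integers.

Answer: 32 53 5 12

Derivation:
After 1 (insert_after(32)): list=[3, 32, 5, 1, 4, 8] cursor@3
After 2 (delete_current): list=[32, 5, 1, 4, 8] cursor@32
After 3 (next): list=[32, 5, 1, 4, 8] cursor@5
After 4 (insert_before(53)): list=[32, 53, 5, 1, 4, 8] cursor@5
After 5 (next): list=[32, 53, 5, 1, 4, 8] cursor@1
After 6 (insert_before(12)): list=[32, 53, 5, 12, 1, 4, 8] cursor@1
After 7 (delete_current): list=[32, 53, 5, 12, 4, 8] cursor@4
After 8 (next): list=[32, 53, 5, 12, 4, 8] cursor@8
After 9 (delete_current): list=[32, 53, 5, 12, 4] cursor@4
After 10 (delete_current): list=[32, 53, 5, 12] cursor@12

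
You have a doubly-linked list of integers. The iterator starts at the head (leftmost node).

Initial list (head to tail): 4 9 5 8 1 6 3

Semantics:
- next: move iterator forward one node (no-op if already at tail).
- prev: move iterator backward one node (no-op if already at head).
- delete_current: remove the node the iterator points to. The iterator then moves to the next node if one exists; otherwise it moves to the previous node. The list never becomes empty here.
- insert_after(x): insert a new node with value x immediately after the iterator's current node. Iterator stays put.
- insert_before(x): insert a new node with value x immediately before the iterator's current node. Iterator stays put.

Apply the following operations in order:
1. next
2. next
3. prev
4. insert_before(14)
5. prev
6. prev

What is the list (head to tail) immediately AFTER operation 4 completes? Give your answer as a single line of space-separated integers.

Answer: 4 14 9 5 8 1 6 3

Derivation:
After 1 (next): list=[4, 9, 5, 8, 1, 6, 3] cursor@9
After 2 (next): list=[4, 9, 5, 8, 1, 6, 3] cursor@5
After 3 (prev): list=[4, 9, 5, 8, 1, 6, 3] cursor@9
After 4 (insert_before(14)): list=[4, 14, 9, 5, 8, 1, 6, 3] cursor@9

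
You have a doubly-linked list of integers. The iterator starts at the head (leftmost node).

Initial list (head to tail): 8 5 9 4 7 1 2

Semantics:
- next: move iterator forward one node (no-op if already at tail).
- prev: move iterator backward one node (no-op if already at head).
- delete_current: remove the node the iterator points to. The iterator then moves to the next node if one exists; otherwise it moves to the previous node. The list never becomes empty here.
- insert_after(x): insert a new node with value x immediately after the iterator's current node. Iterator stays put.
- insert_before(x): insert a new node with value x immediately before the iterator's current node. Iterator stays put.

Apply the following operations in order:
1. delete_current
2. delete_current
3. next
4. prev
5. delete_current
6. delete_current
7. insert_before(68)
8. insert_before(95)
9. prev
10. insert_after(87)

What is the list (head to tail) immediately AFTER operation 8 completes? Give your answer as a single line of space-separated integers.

After 1 (delete_current): list=[5, 9, 4, 7, 1, 2] cursor@5
After 2 (delete_current): list=[9, 4, 7, 1, 2] cursor@9
After 3 (next): list=[9, 4, 7, 1, 2] cursor@4
After 4 (prev): list=[9, 4, 7, 1, 2] cursor@9
After 5 (delete_current): list=[4, 7, 1, 2] cursor@4
After 6 (delete_current): list=[7, 1, 2] cursor@7
After 7 (insert_before(68)): list=[68, 7, 1, 2] cursor@7
After 8 (insert_before(95)): list=[68, 95, 7, 1, 2] cursor@7

Answer: 68 95 7 1 2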